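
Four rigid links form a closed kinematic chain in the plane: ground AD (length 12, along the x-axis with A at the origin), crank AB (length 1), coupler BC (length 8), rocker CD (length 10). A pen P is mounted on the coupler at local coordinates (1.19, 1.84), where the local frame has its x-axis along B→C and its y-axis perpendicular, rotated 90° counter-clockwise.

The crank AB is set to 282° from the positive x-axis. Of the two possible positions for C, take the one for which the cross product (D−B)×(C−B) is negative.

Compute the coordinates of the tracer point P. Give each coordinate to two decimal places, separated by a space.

A=(0,0), D=(12.00,0)
B = A + 1.00·(cos282°, sin282°) = (0.2079, -0.9781)
|BD| = 11.8326
circle(B,8.00) ∩ circle(D,10.00): a=4.3951, h=6.6846
  candidates: C₊=(4.0354,6.0469) cross=79.096; C₋=(5.1405,-7.2765) cross=-79.096
  mode - wants cross < 0 → take C=(5.1405,-7.2765) (cross=-79.096)
ex = (C−B)/|BC| = (0.6166,-0.7873); ey = (0.7873,0.6166)
P = B + 1.19·ex + 1.84·ey = (2.3903,-0.7805)

2.39 -0.78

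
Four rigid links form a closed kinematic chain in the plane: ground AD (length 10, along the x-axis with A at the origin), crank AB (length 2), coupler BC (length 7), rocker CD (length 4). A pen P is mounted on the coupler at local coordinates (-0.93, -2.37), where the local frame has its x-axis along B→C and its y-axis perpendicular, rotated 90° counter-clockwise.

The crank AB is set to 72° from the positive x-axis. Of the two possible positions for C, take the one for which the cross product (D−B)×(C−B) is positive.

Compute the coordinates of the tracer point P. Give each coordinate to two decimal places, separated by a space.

0.12 -0.59

A=(0,0), D=(10.00,0)
B = A + 2.00·(cos72°, sin72°) = (0.6180, 1.9021)
|BD| = 9.5728
circle(B,7.00) ∩ circle(D,4.00): a=6.5100, h=2.5728
  candidates: C₊=(7.5095,3.1301) cross=24.629; C₋=(6.4871,-1.9129) cross=-24.629
  mode + wants cross > 0 → take C=(7.5095,3.1301) (cross=24.629)
ex = (C−B)/|BC| = (0.9845,0.1754); ey = (-0.1754,0.9845)
P = B + -0.93·ex + -2.37·ey = (0.1182,-0.5943)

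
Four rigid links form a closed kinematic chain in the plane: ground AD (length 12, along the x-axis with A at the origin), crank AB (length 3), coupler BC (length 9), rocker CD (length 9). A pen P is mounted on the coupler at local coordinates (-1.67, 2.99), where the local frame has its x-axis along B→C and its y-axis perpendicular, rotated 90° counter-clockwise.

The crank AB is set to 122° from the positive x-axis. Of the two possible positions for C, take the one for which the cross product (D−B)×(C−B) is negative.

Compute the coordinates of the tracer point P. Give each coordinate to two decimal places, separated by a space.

-0.35 5.74

A=(0,0), D=(12.00,0)
B = A + 3.00·(cos122°, sin122°) = (-1.5898, 2.5441)
|BD| = 13.8259
circle(B,9.00) ∩ circle(D,9.00): a=6.9129, h=5.7629
  candidates: C₊=(6.2656,6.9366) cross=79.678; C₋=(4.1447,-4.3925) cross=-79.678
  mode - wants cross < 0 → take C=(4.1447,-4.3925) (cross=-79.678)
ex = (C−B)/|BC| = (0.6372,-0.7707); ey = (0.7707,0.6372)
P = B + -1.67·ex + 2.99·ey = (-0.3493,5.7364)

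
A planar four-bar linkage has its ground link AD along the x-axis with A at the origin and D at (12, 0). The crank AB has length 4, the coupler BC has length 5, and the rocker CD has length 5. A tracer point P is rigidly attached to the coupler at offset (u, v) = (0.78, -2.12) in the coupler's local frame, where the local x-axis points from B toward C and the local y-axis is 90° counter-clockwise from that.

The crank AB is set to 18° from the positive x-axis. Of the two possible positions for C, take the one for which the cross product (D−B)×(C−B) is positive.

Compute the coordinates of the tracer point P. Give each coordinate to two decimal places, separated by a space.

A=(0,0), D=(12.00,0)
B = A + 4.00·(cos18°, sin18°) = (3.8042, 1.2361)
|BD| = 8.2885
circle(B,5.00) ∩ circle(D,5.00): a=4.1442, h=2.7974
  candidates: C₊=(8.3193,3.3841) cross=23.186; C₋=(7.4849,-2.1481) cross=-23.186
  mode + wants cross > 0 → take C=(8.3193,3.3841) (cross=23.186)
ex = (C−B)/|BC| = (0.9030,0.4296); ey = (-0.4296,0.9030)
P = B + 0.78·ex + -2.12·ey = (5.4194,-0.3432)

5.42 -0.34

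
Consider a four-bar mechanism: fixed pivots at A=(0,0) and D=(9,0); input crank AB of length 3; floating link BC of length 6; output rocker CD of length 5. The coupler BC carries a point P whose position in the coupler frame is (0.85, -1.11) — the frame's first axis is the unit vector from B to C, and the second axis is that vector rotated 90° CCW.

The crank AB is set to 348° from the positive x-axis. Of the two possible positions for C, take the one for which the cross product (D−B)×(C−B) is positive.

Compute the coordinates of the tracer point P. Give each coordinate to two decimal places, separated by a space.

4.33 -0.57

A=(0,0), D=(9.00,0)
B = A + 3.00·(cos348°, sin348°) = (2.9344, -0.6237)
|BD| = 6.0975
circle(B,6.00) ∩ circle(D,5.00): a=3.9508, h=4.5157
  candidates: C₊=(6.4026,4.2724) cross=27.535; C₋=(7.3264,-4.7116) cross=-27.535
  mode + wants cross > 0 → take C=(6.4026,4.2724) (cross=27.535)
ex = (C−B)/|BC| = (0.5780,0.8160); ey = (-0.8160,0.5780)
P = B + 0.85·ex + -1.11·ey = (4.3315,-0.5717)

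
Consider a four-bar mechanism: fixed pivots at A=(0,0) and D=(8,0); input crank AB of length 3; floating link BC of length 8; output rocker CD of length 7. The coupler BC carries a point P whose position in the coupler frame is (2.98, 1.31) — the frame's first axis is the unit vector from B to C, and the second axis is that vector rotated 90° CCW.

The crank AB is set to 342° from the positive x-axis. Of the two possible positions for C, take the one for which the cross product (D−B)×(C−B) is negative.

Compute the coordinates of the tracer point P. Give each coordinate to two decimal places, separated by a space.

5.79 -2.34

A=(0,0), D=(8.00,0)
B = A + 3.00·(cos342°, sin342°) = (2.8532, -0.9271)
|BD| = 5.2297
circle(B,8.00) ∩ circle(D,7.00): a=4.0490, h=6.8997
  candidates: C₊=(5.6149,6.5811) cross=36.083; C₋=(8.0611,-6.9997) cross=-36.083
  mode - wants cross < 0 → take C=(8.0611,-6.9997) (cross=-36.083)
ex = (C−B)/|BC| = (0.6510,-0.7591); ey = (0.7591,0.6510)
P = B + 2.98·ex + 1.31·ey = (5.7875,-2.3363)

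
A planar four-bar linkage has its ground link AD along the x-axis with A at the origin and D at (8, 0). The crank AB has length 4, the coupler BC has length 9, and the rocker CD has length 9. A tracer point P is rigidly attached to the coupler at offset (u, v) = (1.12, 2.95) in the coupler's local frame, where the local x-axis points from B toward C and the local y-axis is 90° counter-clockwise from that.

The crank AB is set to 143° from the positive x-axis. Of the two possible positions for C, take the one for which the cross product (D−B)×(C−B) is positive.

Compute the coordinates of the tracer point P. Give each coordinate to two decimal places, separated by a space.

A=(0,0), D=(8.00,0)
B = A + 4.00·(cos143°, sin143°) = (-3.1945, 2.4073)
|BD| = 11.4504
circle(B,9.00) ∩ circle(D,9.00): a=5.7252, h=6.9442
  candidates: C₊=(3.8626,7.9926) cross=79.514; C₋=(0.9428,-5.5854) cross=-79.514
  mode + wants cross > 0 → take C=(3.8626,7.9926) (cross=79.514)
ex = (C−B)/|BC| = (0.7841,0.6206); ey = (-0.6206,0.7841)
P = B + 1.12·ex + 2.95·ey = (-4.1471,5.4155)

-4.15 5.42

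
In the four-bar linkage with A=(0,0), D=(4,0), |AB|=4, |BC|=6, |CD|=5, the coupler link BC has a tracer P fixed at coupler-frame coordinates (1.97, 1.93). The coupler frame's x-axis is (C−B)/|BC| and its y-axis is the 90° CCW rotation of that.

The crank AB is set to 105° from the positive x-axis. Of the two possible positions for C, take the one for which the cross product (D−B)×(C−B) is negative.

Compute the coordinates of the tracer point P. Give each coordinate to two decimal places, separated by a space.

1.05 2.06

A=(0,0), D=(4.00,0)
B = A + 4.00·(cos105°, sin105°) = (-1.0353, 3.8637)
|BD| = 6.3468
circle(B,6.00) ∩ circle(D,5.00): a=4.0400, h=4.4360
  candidates: C₊=(4.8704,4.9237) cross=28.155; C₋=(-0.5306,-2.1150) cross=-28.155
  mode - wants cross < 0 → take C=(-0.5306,-2.1150) (cross=-28.155)
ex = (C−B)/|BC| = (0.0841,-0.9965); ey = (0.9965,0.0841)
P = B + 1.97·ex + 1.93·ey = (1.0536,2.0630)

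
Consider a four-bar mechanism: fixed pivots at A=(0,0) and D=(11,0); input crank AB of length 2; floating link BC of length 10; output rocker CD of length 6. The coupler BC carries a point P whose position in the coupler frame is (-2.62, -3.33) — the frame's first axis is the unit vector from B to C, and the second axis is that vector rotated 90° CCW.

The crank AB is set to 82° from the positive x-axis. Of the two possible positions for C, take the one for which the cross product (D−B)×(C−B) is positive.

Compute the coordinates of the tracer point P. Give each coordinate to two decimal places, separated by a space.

-0.87 -2.10

A=(0,0), D=(11.00,0)
B = A + 2.00·(cos82°, sin82°) = (0.2783, 1.9805)
|BD| = 10.9030
circle(B,10.00) ∩ circle(D,6.00): a=8.3865, h=5.4467
  candidates: C₊=(9.5147,5.8133) cross=59.386; C₋=(7.5359,-4.8990) cross=-59.386
  mode + wants cross > 0 → take C=(9.5147,5.8133) (cross=59.386)
ex = (C−B)/|BC| = (0.9236,0.3833); ey = (-0.3833,0.9236)
P = B + -2.62·ex + -3.33·ey = (-0.8653,-2.0993)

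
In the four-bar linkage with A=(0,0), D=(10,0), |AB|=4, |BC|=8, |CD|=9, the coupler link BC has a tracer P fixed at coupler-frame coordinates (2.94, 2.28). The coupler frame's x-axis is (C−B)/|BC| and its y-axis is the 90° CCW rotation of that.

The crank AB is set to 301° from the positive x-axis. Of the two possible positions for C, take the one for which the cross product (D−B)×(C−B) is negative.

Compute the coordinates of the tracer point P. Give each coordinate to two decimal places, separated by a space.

A=(0,0), D=(10.00,0)
B = A + 4.00·(cos301°, sin301°) = (2.0602, -3.4287)
|BD| = 8.6485
circle(B,8.00) ∩ circle(D,9.00): a=3.3414, h=7.2688
  candidates: C₊=(2.2461,4.5692) cross=62.864; C₋=(8.0095,-8.7771) cross=-62.864
  mode - wants cross < 0 → take C=(8.0095,-8.7771) (cross=-62.864)
ex = (C−B)/|BC| = (0.7437,-0.6686); ey = (0.6686,0.7437)
P = B + 2.94·ex + 2.28·ey = (5.7708,-3.6987)

5.77 -3.70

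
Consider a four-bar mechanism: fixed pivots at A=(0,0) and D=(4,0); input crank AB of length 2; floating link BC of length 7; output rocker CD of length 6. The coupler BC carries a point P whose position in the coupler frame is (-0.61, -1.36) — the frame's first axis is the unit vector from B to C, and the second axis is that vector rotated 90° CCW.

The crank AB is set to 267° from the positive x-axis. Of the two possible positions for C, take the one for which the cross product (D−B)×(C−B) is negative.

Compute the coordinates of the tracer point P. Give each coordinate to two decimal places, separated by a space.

A=(0,0), D=(4.00,0)
B = A + 2.00·(cos267°, sin267°) = (-0.1047, -1.9973)
|BD| = 4.5648
circle(B,7.00) ∩ circle(D,6.00): a=3.7063, h=5.9383
  candidates: C₊=(0.6299,4.9641) cross=27.107; C₋=(5.8263,-5.7153) cross=-27.107
  mode - wants cross < 0 → take C=(5.8263,-5.7153) (cross=-27.107)
ex = (C−B)/|BC| = (0.8473,-0.5311); ey = (0.5311,0.8473)
P = B + -0.61·ex + -1.36·ey = (-1.3439,-2.8256)

-1.34 -2.83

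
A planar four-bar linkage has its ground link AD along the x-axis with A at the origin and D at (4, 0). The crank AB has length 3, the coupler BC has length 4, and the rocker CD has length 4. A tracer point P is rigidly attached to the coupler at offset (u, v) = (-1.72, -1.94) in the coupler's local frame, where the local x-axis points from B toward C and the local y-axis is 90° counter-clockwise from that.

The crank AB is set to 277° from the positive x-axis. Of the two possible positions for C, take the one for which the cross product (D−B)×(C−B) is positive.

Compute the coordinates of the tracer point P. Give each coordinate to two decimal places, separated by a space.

A=(0,0), D=(4.00,0)
B = A + 3.00·(cos277°, sin277°) = (0.3656, -2.9776)
|BD| = 4.6984
circle(B,4.00) ∩ circle(D,4.00): a=2.3492, h=3.2375
  candidates: C₊=(0.1310,1.0155) cross=15.211; C₋=(4.2346,-3.9931) cross=-15.211
  mode + wants cross > 0 → take C=(0.1310,1.0155) (cross=15.211)
ex = (C−B)/|BC| = (-0.0586,0.9983); ey = (-0.9983,-0.0586)
P = B + -1.72·ex + -1.94·ey = (2.4031,-4.5809)

2.40 -4.58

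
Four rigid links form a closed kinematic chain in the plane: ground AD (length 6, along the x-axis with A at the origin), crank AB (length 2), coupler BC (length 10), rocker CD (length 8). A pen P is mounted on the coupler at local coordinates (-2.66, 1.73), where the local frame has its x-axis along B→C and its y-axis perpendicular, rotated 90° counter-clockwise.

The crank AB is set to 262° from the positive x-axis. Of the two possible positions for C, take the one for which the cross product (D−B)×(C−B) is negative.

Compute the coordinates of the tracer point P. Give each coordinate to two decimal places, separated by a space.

-1.44 0.97

A=(0,0), D=(6.00,0)
B = A + 2.00·(cos262°, sin262°) = (-0.2783, -1.9805)
|BD| = 6.5833
circle(B,10.00) ∩ circle(D,8.00): a=6.0258, h=7.9806
  candidates: C₊=(3.0675,7.4431) cross=52.539; C₋=(7.8692,-7.7786) cross=-52.539
  mode - wants cross < 0 → take C=(7.8692,-7.7786) (cross=-52.539)
ex = (C−B)/|BC| = (0.8148,-0.5798); ey = (0.5798,0.8148)
P = B + -2.66·ex + 1.73·ey = (-1.4425,0.9713)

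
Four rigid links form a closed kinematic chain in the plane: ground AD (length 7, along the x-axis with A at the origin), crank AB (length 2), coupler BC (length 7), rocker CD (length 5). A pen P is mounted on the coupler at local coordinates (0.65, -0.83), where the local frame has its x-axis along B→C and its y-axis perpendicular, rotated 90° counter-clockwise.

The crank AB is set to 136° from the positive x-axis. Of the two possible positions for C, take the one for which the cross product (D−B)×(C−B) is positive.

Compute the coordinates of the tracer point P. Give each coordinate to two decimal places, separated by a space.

A=(0,0), D=(7.00,0)
B = A + 2.00·(cos136°, sin136°) = (-1.4387, 1.3893)
|BD| = 8.5523
circle(B,7.00) ∩ circle(D,5.00): a=5.6793, h=4.0922
  candidates: C₊=(4.8299,4.5045) cross=34.997; C₋=(3.5004,-3.5711) cross=-34.997
  mode + wants cross > 0 → take C=(4.8299,4.5045) (cross=34.997)
ex = (C−B)/|BC| = (0.8955,0.4450); ey = (-0.4450,0.8955)
P = B + 0.65·ex + -0.83·ey = (-0.4872,0.9353)

-0.49 0.94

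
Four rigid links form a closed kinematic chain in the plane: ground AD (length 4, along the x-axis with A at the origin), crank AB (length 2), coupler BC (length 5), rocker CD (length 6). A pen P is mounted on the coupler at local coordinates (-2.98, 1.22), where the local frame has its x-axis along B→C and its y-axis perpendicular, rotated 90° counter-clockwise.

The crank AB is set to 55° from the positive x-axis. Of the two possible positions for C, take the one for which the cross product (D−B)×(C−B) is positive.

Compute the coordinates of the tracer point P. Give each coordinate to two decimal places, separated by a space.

A=(0,0), D=(4.00,0)
B = A + 2.00·(cos55°, sin55°) = (1.1472, 1.6383)
|BD| = 3.2898
circle(B,5.00) ∩ circle(D,6.00): a=-0.0269, h=4.9999
  candidates: C₊=(3.6137,5.9876) cross=16.449; C₋=(-1.3661,-2.6841) cross=-16.449
  mode + wants cross > 0 → take C=(3.6137,5.9876) (cross=16.449)
ex = (C−B)/|BC| = (0.4933,0.8698); ey = (-0.8698,0.4933)
P = B + -2.98·ex + 1.22·ey = (-1.3841,-0.3520)

-1.38 -0.35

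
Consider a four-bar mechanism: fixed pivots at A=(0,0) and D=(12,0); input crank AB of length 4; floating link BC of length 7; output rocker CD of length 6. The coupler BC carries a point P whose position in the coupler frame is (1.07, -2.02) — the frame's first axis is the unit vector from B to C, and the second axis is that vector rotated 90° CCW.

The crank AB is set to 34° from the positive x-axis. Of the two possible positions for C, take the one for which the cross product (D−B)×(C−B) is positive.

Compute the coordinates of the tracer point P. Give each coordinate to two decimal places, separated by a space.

A=(0,0), D=(12.00,0)
B = A + 4.00·(cos34°, sin34°) = (3.3162, 2.2368)
|BD| = 8.9673
circle(B,7.00) ∩ circle(D,6.00): a=5.2085, h=4.6767
  candidates: C₊=(9.5266,5.4665) cross=41.937; C₋=(7.1935,-3.5913) cross=-41.937
  mode + wants cross > 0 → take C=(9.5266,5.4665) (cross=41.937)
ex = (C−B)/|BC| = (0.8872,0.4614); ey = (-0.4614,0.8872)
P = B + 1.07·ex + -2.02·ey = (5.1974,0.9383)

5.20 0.94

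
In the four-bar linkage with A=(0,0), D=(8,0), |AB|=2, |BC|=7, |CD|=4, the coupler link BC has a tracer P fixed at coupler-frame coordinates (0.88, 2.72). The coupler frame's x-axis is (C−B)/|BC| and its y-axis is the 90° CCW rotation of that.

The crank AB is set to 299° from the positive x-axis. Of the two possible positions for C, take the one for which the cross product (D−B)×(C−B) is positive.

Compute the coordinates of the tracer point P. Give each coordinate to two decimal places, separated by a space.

-0.40 0.76

A=(0,0), D=(8.00,0)
B = A + 2.00·(cos299°, sin299°) = (0.9696, -1.7492)
|BD| = 7.2447
circle(B,7.00) ∩ circle(D,4.00): a=5.8999, h=3.7671
  candidates: C₊=(5.7854,3.3310) cross=27.292; C₋=(7.6045,-3.9804) cross=-27.292
  mode + wants cross > 0 → take C=(5.7854,3.3310) (cross=27.292)
ex = (C−B)/|BC| = (0.6880,0.7257); ey = (-0.7257,0.6880)
P = B + 0.88·ex + 2.72·ey = (-0.3990,0.7607)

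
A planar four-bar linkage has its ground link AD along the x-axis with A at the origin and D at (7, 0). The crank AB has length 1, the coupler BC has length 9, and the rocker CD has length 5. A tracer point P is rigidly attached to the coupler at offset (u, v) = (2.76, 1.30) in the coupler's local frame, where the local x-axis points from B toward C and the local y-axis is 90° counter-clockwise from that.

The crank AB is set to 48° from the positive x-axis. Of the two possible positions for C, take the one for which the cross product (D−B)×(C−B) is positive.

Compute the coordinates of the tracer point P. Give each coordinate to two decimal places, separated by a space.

2.58 3.12

A=(0,0), D=(7.00,0)
B = A + 1.00·(cos48°, sin48°) = (0.6691, 0.7431)
|BD| = 6.3743
circle(B,9.00) ∩ circle(D,5.00): a=7.5798, h=4.8525
  candidates: C₊=(8.7630,4.6789) cross=30.932; C₋=(7.6315,-4.9600) cross=-30.932
  mode + wants cross > 0 → take C=(8.7630,4.6789) (cross=30.932)
ex = (C−B)/|BC| = (0.8993,0.4373); ey = (-0.4373,0.8993)
P = B + 2.76·ex + 1.30·ey = (2.5827,3.1192)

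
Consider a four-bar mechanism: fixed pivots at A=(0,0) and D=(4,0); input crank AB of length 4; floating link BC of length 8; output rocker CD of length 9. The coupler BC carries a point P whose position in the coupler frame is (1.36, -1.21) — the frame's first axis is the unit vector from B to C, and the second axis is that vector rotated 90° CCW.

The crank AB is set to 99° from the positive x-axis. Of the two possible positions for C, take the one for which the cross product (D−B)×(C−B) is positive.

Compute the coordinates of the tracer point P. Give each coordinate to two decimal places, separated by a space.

A=(0,0), D=(4.00,0)
B = A + 4.00·(cos99°, sin99°) = (-0.6257, 3.9508)
|BD| = 6.0832
circle(B,8.00) ∩ circle(D,9.00): a=1.6443, h=7.8292
  candidates: C₊=(5.7093,8.8362) cross=47.627; C₋=(-4.4600,-3.0705) cross=-47.627
  mode + wants cross > 0 → take C=(5.7093,8.8362) (cross=47.627)
ex = (C−B)/|BC| = (0.7919,0.6107); ey = (-0.6107,0.7919)
P = B + 1.36·ex + -1.21·ey = (1.1901,3.8231)

1.19 3.82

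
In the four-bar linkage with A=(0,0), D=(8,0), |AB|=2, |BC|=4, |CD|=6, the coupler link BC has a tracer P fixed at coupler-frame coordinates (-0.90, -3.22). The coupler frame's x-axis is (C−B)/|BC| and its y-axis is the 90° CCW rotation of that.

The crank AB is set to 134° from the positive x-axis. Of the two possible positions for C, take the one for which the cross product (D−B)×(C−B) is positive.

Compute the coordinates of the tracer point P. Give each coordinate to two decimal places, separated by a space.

-1.50 -1.90

A=(0,0), D=(8.00,0)
B = A + 2.00·(cos134°, sin134°) = (-1.3893, 1.4387)
|BD| = 9.4989
circle(B,4.00) ∩ circle(D,6.00): a=3.6967, h=1.5279
  candidates: C₊=(2.4961,2.3890) cross=14.513; C₋=(2.0333,-0.6315) cross=-14.513
  mode + wants cross > 0 → take C=(2.4961,2.3890) (cross=14.513)
ex = (C−B)/|BC| = (0.9714,0.2376); ey = (-0.2376,0.9714)
P = B + -0.90·ex + -3.22·ey = (-1.4985,-1.9029)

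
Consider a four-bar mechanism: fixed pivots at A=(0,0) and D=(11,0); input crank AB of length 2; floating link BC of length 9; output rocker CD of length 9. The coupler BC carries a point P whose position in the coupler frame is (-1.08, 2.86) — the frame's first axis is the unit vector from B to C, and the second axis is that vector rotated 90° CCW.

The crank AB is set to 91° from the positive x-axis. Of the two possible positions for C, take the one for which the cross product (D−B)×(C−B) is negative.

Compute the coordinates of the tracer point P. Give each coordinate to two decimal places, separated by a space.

1.97 4.31

A=(0,0), D=(11.00,0)
B = A + 2.00·(cos91°, sin91°) = (-0.0349, 1.9997)
|BD| = 11.2146
circle(B,9.00) ∩ circle(D,9.00): a=5.6073, h=7.0397
  candidates: C₊=(6.7378,7.9268) cross=78.948; C₋=(4.2273,-5.9271) cross=-78.948
  mode - wants cross < 0 → take C=(4.2273,-5.9271) (cross=-78.948)
ex = (C−B)/|BC| = (0.4736,-0.8808); ey = (0.8808,0.4736)
P = B + -1.08·ex + 2.86·ey = (1.9726,4.3053)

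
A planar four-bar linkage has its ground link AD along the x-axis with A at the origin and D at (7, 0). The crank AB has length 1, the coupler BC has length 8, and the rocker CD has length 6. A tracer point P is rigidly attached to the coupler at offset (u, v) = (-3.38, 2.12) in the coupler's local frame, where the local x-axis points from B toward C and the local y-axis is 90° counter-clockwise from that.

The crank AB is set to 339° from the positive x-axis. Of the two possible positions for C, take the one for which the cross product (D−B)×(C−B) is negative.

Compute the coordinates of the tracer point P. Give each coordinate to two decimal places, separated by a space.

0.02 3.53

A=(0,0), D=(7.00,0)
B = A + 1.00·(cos339°, sin339°) = (0.9336, -0.3584)
|BD| = 6.0770
circle(B,8.00) ∩ circle(D,6.00): a=5.3423, h=5.9548
  candidates: C₊=(5.9154,5.9012) cross=36.188; C₋=(6.6177,-5.9878) cross=-36.188
  mode - wants cross < 0 → take C=(6.6177,-5.9878) (cross=-36.188)
ex = (C−B)/|BC| = (0.7105,-0.7037); ey = (0.7037,0.7105)
P = B + -3.38·ex + 2.12·ey = (0.0238,3.5264)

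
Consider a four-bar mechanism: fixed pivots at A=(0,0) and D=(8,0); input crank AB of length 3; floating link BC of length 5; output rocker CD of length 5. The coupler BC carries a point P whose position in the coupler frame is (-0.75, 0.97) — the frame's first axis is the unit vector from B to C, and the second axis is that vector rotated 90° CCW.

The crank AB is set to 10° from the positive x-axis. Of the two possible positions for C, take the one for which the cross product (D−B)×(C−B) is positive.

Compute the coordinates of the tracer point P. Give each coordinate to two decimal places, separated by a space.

1.73 0.49

A=(0,0), D=(8.00,0)
B = A + 3.00·(cos10°, sin10°) = (2.9544, 0.5209)
|BD| = 5.0724
circle(B,5.00) ∩ circle(D,5.00): a=2.5362, h=4.3090
  candidates: C₊=(5.9198,4.5467) cross=21.857; C₋=(5.0347,-4.0258) cross=-21.857
  mode + wants cross > 0 → take C=(5.9198,4.5467) (cross=21.857)
ex = (C−B)/|BC| = (0.5931,0.8052); ey = (-0.8052,0.5931)
P = B + -0.75·ex + 0.97·ey = (1.7286,0.4924)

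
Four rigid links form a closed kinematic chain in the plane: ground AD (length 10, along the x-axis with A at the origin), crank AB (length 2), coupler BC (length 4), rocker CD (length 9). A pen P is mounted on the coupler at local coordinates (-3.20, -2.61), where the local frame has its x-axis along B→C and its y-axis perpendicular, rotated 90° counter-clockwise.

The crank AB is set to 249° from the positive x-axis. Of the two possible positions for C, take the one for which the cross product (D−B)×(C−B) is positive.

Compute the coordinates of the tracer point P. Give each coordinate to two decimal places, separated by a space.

0.09 -5.92

A=(0,0), D=(10.00,0)
B = A + 2.00·(cos249°, sin249°) = (-0.7167, -1.8672)
|BD| = 10.8782
circle(B,4.00) ∩ circle(D,9.00): a=2.4515, h=3.1608
  candidates: C₊=(1.1558,1.6675) cross=34.383; C₋=(2.2409,-4.5602) cross=-34.383
  mode + wants cross > 0 → take C=(1.1558,1.6675) (cross=34.383)
ex = (C−B)/|BC| = (0.4681,0.8837); ey = (-0.8837,0.4681)
P = B + -3.20·ex + -2.61·ey = (0.0916,-5.9167)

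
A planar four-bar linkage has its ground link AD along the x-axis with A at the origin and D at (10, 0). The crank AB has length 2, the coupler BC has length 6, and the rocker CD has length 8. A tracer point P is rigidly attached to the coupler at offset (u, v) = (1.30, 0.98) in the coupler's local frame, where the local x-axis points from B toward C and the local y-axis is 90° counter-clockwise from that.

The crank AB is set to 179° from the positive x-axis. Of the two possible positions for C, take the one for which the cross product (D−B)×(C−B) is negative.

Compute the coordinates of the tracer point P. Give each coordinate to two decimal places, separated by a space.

A=(0,0), D=(10.00,0)
B = A + 2.00·(cos179°, sin179°) = (-1.9997, 0.0349)
|BD| = 11.9997
circle(B,6.00) ∩ circle(D,8.00): a=4.8332, h=3.5553
  candidates: C₊=(2.8438,3.5762) cross=42.663; C₋=(2.8231,-3.5345) cross=-42.663
  mode - wants cross < 0 → take C=(2.8231,-3.5345) (cross=-42.663)
ex = (C−B)/|BC| = (0.8038,-0.5949); ey = (0.5949,0.8038)
P = B + 1.30·ex + 0.98·ey = (-0.3718,0.0493)

-0.37 0.05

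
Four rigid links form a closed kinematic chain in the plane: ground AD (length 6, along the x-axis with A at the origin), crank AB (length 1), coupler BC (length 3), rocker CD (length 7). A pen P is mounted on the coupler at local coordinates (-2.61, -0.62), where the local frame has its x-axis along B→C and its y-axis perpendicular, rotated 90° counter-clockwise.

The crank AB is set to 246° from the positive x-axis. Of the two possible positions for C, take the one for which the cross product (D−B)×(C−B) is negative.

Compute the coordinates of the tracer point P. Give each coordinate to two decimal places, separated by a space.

A=(0,0), D=(6.00,0)
B = A + 1.00·(cos246°, sin246°) = (-0.4067, -0.9135)
|BD| = 6.4715
circle(B,3.00) ∩ circle(D,7.00): a=0.1453, h=2.9965
  candidates: C₊=(-0.6859,2.0734) cross=19.392; C₋=(0.1601,-3.8595) cross=-19.392
  mode - wants cross < 0 → take C=(0.1601,-3.8595) (cross=-19.392)
ex = (C−B)/|BC| = (0.1890,-0.9820); ey = (0.9820,0.1890)
P = B + -2.61·ex + -0.62·ey = (-1.5087,1.5323)

-1.51 1.53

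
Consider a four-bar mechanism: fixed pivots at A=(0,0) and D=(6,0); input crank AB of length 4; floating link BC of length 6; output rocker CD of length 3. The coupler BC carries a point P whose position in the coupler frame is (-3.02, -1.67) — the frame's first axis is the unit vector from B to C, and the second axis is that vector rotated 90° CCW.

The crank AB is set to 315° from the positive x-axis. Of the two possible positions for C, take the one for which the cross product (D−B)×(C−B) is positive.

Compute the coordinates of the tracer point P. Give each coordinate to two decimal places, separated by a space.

A=(0,0), D=(6.00,0)
B = A + 4.00·(cos315°, sin315°) = (2.8284, -2.8284)
|BD| = 4.2496
circle(B,6.00) ∩ circle(D,3.00): a=5.3016, h=2.8095
  candidates: C₊=(4.9152,2.7970) cross=11.939; C₋=(8.6551,-1.3966) cross=-11.939
  mode + wants cross > 0 → take C=(4.9152,2.7970) (cross=11.939)
ex = (C−B)/|BC| = (0.3478,0.9376); ey = (-0.9376,0.3478)
P = B + -3.02·ex + -1.67·ey = (3.3438,-6.2407)

3.34 -6.24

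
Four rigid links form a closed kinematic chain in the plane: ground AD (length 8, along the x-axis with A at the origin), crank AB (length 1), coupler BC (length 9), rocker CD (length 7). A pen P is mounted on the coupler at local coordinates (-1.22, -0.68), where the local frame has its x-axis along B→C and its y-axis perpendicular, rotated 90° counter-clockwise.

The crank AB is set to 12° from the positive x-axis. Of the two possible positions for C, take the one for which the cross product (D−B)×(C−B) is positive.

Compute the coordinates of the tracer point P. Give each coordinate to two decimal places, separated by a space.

A=(0,0), D=(8.00,0)
B = A + 1.00·(cos12°, sin12°) = (0.9781, 0.2079)
|BD| = 7.0249
circle(B,9.00) ∩ circle(D,7.00): a=5.7901, h=6.8902
  candidates: C₊=(6.9696,6.9237) cross=48.403; C₋=(6.5618,-6.8507) cross=-48.403
  mode + wants cross > 0 → take C=(6.9696,6.9237) (cross=48.403)
ex = (C−B)/|BC| = (0.6657,0.7462); ey = (-0.7462,0.6657)
P = B + -1.22·ex + -0.68·ey = (0.6734,-1.1551)

0.67 -1.16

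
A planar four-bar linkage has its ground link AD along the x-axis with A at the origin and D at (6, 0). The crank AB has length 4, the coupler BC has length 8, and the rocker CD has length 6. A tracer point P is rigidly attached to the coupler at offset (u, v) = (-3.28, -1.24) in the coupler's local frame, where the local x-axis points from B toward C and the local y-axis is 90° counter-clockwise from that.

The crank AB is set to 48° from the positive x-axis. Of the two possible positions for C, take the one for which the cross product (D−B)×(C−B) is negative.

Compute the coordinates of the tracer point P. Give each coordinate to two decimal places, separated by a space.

A=(0,0), D=(6.00,0)
B = A + 4.00·(cos48°, sin48°) = (2.6765, 2.9726)
|BD| = 4.4589
circle(B,8.00) ∩ circle(D,6.00): a=5.3692, h=5.9305
  candidates: C₊=(10.6322,3.8135) cross=26.444; C₋=(2.7249,-5.0273) cross=-26.444
  mode - wants cross < 0 → take C=(2.7249,-5.0273) (cross=-26.444)
ex = (C−B)/|BC| = (0.0060,-1.0000); ey = (1.0000,0.0060)
P = B + -3.28·ex + -1.24·ey = (1.4167,6.2450)

1.42 6.25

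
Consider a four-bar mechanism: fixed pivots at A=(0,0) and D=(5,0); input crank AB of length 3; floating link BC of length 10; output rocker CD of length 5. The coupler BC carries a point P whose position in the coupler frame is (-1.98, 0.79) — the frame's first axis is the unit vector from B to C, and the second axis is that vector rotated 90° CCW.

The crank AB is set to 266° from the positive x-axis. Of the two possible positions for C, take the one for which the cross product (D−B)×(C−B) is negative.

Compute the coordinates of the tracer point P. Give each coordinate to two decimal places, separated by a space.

-2.28 -2.47

A=(0,0), D=(5.00,0)
B = A + 3.00·(cos266°, sin266°) = (-0.2093, -2.9927)
|BD| = 6.0077
circle(B,10.00) ∩ circle(D,5.00): a=9.2458, h=3.8098
  candidates: C₊=(5.9099,4.9165) cross=22.888; C₋=(9.7056,-1.6904) cross=-22.888
  mode - wants cross < 0 → take C=(9.7056,-1.6904) (cross=-22.888)
ex = (C−B)/|BC| = (0.9915,0.1302); ey = (-0.1302,0.9915)
P = B + -1.98·ex + 0.79·ey = (-2.2753,-2.4673)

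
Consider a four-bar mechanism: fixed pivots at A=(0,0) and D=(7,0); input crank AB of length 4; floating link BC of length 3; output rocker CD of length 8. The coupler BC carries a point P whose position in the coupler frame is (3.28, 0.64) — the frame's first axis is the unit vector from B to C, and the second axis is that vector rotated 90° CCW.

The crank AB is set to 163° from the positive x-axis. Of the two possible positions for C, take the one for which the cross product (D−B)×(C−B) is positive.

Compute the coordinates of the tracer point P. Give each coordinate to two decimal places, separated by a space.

-0.65 2.22

A=(0,0), D=(7.00,0)
B = A + 4.00·(cos163°, sin163°) = (-3.8252, 1.1695)
|BD| = 10.8882
circle(B,3.00) ∩ circle(D,8.00): a=2.9184, h=0.6948
  candidates: C₊=(-0.8490,1.5468) cross=7.565; C₋=(-0.9983,0.1653) cross=-7.565
  mode + wants cross > 0 → take C=(-0.8490,1.5468) (cross=7.565)
ex = (C−B)/|BC| = (0.9921,0.1258); ey = (-0.1258,0.9921)
P = B + 3.28·ex + 0.64·ey = (-0.6518,2.2169)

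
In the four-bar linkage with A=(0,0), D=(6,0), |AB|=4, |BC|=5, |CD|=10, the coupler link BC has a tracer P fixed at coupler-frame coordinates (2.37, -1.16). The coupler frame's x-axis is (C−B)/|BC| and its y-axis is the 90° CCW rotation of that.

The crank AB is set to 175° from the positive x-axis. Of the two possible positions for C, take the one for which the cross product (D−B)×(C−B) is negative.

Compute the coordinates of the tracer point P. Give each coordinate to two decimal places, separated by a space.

-4.61 -2.22

A=(0,0), D=(6.00,0)
B = A + 4.00·(cos175°, sin175°) = (-3.9848, 0.3486)
|BD| = 9.9909
circle(B,5.00) ∩ circle(D,10.00): a=1.2420, h=4.8433
  candidates: C₊=(-2.5745,5.1456) cross=48.389; C₋=(-2.9125,-4.5351) cross=-48.389
  mode - wants cross < 0 → take C=(-2.9125,-4.5351) (cross=-48.389)
ex = (C−B)/|BC| = (0.2144,-0.9767); ey = (0.9767,0.2144)
P = B + 2.37·ex + -1.16·ey = (-4.6095,-2.2150)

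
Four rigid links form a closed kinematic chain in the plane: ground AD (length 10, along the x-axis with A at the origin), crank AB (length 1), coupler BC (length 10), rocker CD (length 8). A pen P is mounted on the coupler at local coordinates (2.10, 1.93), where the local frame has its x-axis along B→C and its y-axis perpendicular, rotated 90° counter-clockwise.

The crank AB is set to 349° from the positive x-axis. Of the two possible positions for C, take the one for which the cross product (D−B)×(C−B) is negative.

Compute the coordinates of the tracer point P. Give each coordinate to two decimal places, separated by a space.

A=(0,0), D=(10.00,0)
B = A + 1.00·(cos349°, sin349°) = (0.9816, -0.1908)
|BD| = 9.0204
circle(B,10.00) ∩ circle(D,8.00): a=6.5057, h=7.5945
  candidates: C₊=(7.3252,7.5396) cross=68.505; C₋=(7.6465,-7.6460) cross=-68.505
  mode - wants cross < 0 → take C=(7.6465,-7.6460) (cross=-68.505)
ex = (C−B)/|BC| = (0.6665,-0.7455); ey = (0.7455,0.6665)
P = B + 2.10·ex + 1.93·ey = (3.8201,-0.4701)

3.82 -0.47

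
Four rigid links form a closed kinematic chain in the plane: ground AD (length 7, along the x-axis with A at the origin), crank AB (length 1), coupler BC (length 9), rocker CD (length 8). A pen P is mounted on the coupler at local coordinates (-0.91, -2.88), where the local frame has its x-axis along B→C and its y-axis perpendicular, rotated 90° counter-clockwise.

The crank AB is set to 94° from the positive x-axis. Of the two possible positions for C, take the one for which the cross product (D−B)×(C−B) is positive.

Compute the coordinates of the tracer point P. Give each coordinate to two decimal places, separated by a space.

A=(0,0), D=(7.00,0)
B = A + 1.00·(cos94°, sin94°) = (-0.0698, 0.9976)
|BD| = 7.1398
circle(B,9.00) ∩ circle(D,8.00): a=4.7604, h=7.6380
  candidates: C₊=(5.7111,7.8955) cross=54.533; C₋=(3.5768,-7.2306) cross=-54.533
  mode + wants cross > 0 → take C=(5.7111,7.8955) (cross=54.533)
ex = (C−B)/|BC| = (0.6423,0.7664); ey = (-0.7664,0.6423)
P = B + -0.91·ex + -2.88·ey = (1.5531,-1.5498)

1.55 -1.55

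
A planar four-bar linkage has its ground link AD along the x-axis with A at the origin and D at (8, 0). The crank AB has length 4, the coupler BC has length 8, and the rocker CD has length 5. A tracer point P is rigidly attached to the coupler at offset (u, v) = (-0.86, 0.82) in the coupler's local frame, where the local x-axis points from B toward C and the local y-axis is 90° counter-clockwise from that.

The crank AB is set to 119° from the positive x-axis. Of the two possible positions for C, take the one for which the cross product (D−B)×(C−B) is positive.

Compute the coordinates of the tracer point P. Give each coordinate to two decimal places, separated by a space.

-2.90 4.20

A=(0,0), D=(8.00,0)
B = A + 4.00·(cos119°, sin119°) = (-1.9392, 3.4985)
|BD| = 10.5370
circle(B,8.00) ∩ circle(D,5.00): a=7.1191, h=3.6494
  candidates: C₊=(5.9877,4.5772) cross=38.454; C₋=(3.5643,-2.3076) cross=-38.454
  mode + wants cross > 0 → take C=(5.9877,4.5772) (cross=38.454)
ex = (C−B)/|BC| = (0.9909,0.1348); ey = (-0.1348,0.9909)
P = B + -0.86·ex + 0.82·ey = (-2.9020,4.1950)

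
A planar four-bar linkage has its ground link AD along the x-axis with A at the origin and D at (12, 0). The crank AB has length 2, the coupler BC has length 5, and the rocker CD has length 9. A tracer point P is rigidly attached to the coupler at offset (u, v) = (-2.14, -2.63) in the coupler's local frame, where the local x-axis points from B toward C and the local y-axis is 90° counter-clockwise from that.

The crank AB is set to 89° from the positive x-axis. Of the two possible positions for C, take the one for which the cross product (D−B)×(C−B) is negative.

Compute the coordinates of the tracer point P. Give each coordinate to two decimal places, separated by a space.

-3.36 1.99

A=(0,0), D=(12.00,0)
B = A + 2.00·(cos89°, sin89°) = (0.0349, 1.9997)
|BD| = 12.1310
circle(B,5.00) ∩ circle(D,9.00): a=3.7574, h=3.2988
  candidates: C₊=(4.2847,4.6340) cross=40.018; C₋=(3.1971,-1.8733) cross=-40.018
  mode - wants cross < 0 → take C=(3.1971,-1.8733) (cross=-40.018)
ex = (C−B)/|BC| = (0.6324,-0.7746); ey = (0.7746,0.6324)
P = B + -2.14·ex + -2.63·ey = (-3.3557,1.9940)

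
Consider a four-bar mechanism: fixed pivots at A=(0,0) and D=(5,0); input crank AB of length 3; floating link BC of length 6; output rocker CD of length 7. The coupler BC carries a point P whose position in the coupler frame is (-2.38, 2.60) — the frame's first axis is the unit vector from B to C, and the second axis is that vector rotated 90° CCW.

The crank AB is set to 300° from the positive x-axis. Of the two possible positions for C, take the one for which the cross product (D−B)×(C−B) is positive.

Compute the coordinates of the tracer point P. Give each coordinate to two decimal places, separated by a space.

A=(0,0), D=(5.00,0)
B = A + 3.00·(cos300°, sin300°) = (1.5000, -2.5981)
|BD| = 4.3589
circle(B,6.00) ∩ circle(D,7.00): a=0.6882, h=5.9604
  candidates: C₊=(-1.5000,2.5981) cross=25.981; C₋=(5.6053,-6.9738) cross=-25.981
  mode + wants cross > 0 → take C=(-1.5000,2.5981) (cross=25.981)
ex = (C−B)/|BC| = (-0.5000,0.8660); ey = (-0.8660,-0.5000)
P = B + -2.38·ex + 2.60·ey = (0.4383,-5.9592)

0.44 -5.96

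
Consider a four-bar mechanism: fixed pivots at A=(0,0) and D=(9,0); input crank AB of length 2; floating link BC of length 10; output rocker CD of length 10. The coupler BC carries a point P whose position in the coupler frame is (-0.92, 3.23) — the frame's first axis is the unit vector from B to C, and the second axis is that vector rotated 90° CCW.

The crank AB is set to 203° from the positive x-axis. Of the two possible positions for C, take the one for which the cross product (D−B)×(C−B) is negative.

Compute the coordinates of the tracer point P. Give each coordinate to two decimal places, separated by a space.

A=(0,0), D=(9.00,0)
B = A + 2.00·(cos203°, sin203°) = (-1.8410, -0.7815)
|BD| = 10.8691
circle(B,10.00) ∩ circle(D,10.00): a=5.4346, h=8.3944
  candidates: C₊=(2.9760,7.9819) cross=91.240; C₋=(4.1830,-8.7634) cross=-91.240
  mode - wants cross < 0 → take C=(4.1830,-8.7634) (cross=-91.240)
ex = (C−B)/|BC| = (0.6024,-0.7982); ey = (0.7982,0.6024)
P = B + -0.92·ex + 3.23·ey = (0.1829,1.8986)

0.18 1.90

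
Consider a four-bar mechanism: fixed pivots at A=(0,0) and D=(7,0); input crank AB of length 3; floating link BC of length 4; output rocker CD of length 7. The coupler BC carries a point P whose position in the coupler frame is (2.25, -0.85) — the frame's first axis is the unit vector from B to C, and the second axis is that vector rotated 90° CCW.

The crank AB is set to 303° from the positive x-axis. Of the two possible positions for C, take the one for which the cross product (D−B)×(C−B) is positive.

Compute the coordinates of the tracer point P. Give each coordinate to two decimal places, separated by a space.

1.56 -0.11

A=(0,0), D=(7.00,0)
B = A + 3.00·(cos303°, sin303°) = (1.6339, -2.5160)
|BD| = 5.9266
circle(B,4.00) ∩ circle(D,7.00): a=0.1793, h=3.9960
  candidates: C₊=(0.0999,1.1781) cross=23.683; C₋=(3.4926,-6.0579) cross=-23.683
  mode + wants cross > 0 → take C=(0.0999,1.1781) (cross=23.683)
ex = (C−B)/|BC| = (-0.3835,0.9235); ey = (-0.9235,-0.3835)
P = B + 2.25·ex + -0.85·ey = (1.5560,-0.1121)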